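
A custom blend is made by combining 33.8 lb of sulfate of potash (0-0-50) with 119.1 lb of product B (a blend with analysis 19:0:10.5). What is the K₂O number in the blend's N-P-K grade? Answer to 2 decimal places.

19.23% K₂O

Total mass = 33.8 + 119.1 = 152.9 lb.
K₂O mass = 50%×33.8 + 10.5%×119.1 = 29.4055 lb.
% K₂O = 29.4055 / 152.9 = 19.2319%.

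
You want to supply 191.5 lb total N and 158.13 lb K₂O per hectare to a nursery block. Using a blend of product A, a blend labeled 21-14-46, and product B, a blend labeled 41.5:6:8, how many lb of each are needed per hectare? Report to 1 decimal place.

Per-hectare balance (a = product A, b = product B):
N: 0.21·a + 0.415·b = 191.5
K₂O: 0.46·a + 0.08·b = 158.13
Eliminate a: (row1) − 0.21/0.46·(row2) → 0.378478·b = 119.31, so b = 315.237.
Back-substitute: a = (191.5 − 0.415·315.237) / 0.21 = 288.937.

288.9 lb product A, 315.2 lb product B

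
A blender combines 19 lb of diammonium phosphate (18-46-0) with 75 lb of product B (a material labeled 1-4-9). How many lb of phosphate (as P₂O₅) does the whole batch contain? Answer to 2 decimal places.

P₂O₅ mass = 46%×19 + 4%×75 = 11.74 lb.

11.74 lb P₂O₅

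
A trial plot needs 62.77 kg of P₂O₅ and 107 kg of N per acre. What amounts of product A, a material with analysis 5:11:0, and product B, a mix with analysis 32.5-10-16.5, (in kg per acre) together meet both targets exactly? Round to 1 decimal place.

With a, b = kg per acre of product A and product B:
P₂O₅: 0.11·a + 0.1·b = 62.77
N: 0.05·a + 0.325·b = 107
Eliminate b: (row1) − 0.1/0.325·(row2) → 0.0946154·a = 29.8469, so a = 315.455.
Then b = (107 − 0.05·315.455) / 0.325 = 280.699.

315.5 kg product A, 280.7 kg product B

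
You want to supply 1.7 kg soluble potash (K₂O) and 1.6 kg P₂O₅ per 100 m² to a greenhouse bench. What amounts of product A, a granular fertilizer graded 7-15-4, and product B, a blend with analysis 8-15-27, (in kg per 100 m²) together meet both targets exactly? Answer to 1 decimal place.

Let a = kg of product A, b = kg of product B (per 100 m²).
K₂O: 0.04·a + 0.27·b = 1.7
P₂O₅: 0.15·a + 0.15·b = 1.6
Eliminate a: (row1) − 0.04/0.15·(row2) → 0.23·b = 1.27333, so b = 5.53623.
Back-substitute: a = (1.7 − 0.27·5.53623) / 0.04 = 5.13043.

5.1 kg product A, 5.5 kg product B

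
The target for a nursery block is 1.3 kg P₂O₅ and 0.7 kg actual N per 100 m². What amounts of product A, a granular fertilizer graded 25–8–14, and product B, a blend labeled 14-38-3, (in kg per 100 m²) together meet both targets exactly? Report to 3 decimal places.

Per-100 m² balance (a = product A, b = product B):
P₂O₅: 0.08·a + 0.38·b = 1.3
N: 0.25·a + 0.14·b = 0.7
Eliminate b: (row1) − 0.38/0.14·(row2) → -0.598571·a = -0.6, so a = 1.00239.
Then b = (0.7 − 0.25·1.00239) / 0.14 = 3.21002.

1.002 kg product A, 3.210 kg product B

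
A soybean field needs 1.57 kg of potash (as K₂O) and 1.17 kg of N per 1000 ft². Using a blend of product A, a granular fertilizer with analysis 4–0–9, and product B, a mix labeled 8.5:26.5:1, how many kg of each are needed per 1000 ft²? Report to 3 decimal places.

Let a = kg of product A, b = kg of product B (per 1000 ft²).
K₂O: 0.09·a + 0.01·b = 1.57
N: 0.04·a + 0.085·b = 1.17
Solving simultaneously: a = 16.7931, b = 5.86207.

16.793 kg product A, 5.862 kg product B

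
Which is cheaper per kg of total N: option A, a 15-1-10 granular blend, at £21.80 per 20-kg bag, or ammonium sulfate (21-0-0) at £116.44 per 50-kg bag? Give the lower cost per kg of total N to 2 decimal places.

option A: N per bag = 20 × 15% = 3 kg; cost = 21.80 / 3 = £7.2667/kg N.
ammonium sulfate: N per bag = 50 × 21% = 10.5 kg; cost = 116.44 / 10.5 = £11.0895/kg N.
option A is cheaper.

£7.27 per kg N (option A)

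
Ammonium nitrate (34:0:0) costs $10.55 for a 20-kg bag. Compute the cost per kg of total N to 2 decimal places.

N in bag = 20 × 34% = 6.8 kg.
Cost per kg N = $10.55 / 6.8 = $1.5515.

$1.55 per kg N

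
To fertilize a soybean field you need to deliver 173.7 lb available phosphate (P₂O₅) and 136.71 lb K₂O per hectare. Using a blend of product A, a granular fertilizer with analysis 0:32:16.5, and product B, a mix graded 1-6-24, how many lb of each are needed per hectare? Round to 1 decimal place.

500.5 lb product A, 225.5 lb product B

Let a = lb of product A, b = lb of product B (per hectare).
P₂O₅: 0.32·a + 0.06·b = 173.7
K₂O: 0.165·a + 0.24·b = 136.71
Eliminate b: (row1) − 0.06/0.24·(row2) → 0.27875·a = 139.522, so a = 500.529.
Then b = (136.71 − 0.165·500.529) / 0.24 = 225.511.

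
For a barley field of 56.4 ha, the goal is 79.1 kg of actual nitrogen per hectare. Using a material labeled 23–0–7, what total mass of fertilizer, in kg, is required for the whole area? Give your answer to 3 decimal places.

19396.696 kg

Product per hectare = 79.1 / 23% = 343.913 kg.
Total product = 343.913 × 56.4 = 19396.6957 kg.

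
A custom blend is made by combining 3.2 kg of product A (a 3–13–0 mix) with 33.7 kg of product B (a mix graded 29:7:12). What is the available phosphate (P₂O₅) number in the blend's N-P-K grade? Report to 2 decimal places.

7.52% P₂O₅

Total mass = 3.2 + 33.7 = 36.9 kg.
P₂O₅ mass = 13%×3.2 + 7%×33.7 = 2.775 kg.
% P₂O₅ = 2.775 / 36.9 = 7.52033%.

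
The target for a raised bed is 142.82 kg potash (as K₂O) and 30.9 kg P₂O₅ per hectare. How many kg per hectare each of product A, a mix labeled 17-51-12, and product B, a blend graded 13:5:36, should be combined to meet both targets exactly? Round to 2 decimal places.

Per-hectare balance (a = product A, b = product B):
K₂O: 0.12·a + 0.36·b = 142.82
P₂O₅: 0.51·a + 0.05·b = 30.9
Eliminate b: (row1) − 0.36/0.05·(row2) → -3.552·a = -79.66, so a = 22.4268.
Then b = (30.9 − 0.51·22.4268) / 0.05 = 389.247.

22.43 kg product A, 389.25 kg product B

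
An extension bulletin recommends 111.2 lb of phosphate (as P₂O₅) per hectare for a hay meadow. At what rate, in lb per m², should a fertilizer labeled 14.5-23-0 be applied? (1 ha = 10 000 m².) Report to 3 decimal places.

Product per hectare = 111.2 / 23% = 483.478 lb.
Convert to per m²: 483.478 × 0.0001 = 0.0483478 lb.

0.048 lb of product per sq m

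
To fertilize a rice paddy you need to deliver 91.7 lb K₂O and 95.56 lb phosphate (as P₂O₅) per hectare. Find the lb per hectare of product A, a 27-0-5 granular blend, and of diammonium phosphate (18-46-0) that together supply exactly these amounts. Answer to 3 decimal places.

1834.000 lb product A, 207.739 lb diammonium phosphate

With a, b = lb per hectare of product A and diammonium phosphate:
K₂O: 0.05·a + 0·b = 91.7
P₂O₅: 0·a + 0.46·b = 95.56
Solving simultaneously: a = 1834, b = 207.7391.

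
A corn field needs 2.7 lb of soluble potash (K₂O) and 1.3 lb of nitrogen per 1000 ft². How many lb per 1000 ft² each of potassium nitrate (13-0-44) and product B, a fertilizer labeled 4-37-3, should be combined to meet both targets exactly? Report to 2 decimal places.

With a, b = lb per 1000 ft² of potassium nitrate and product B:
K₂O: 0.44·a + 0.03·b = 2.7
N: 0.13·a + 0.04·b = 1.3
Eliminate b: (row1) − 0.03/0.04·(row2) → 0.3425·a = 1.725, so a = 5.0365.
Then b = (1.3 − 0.13·5.0365) / 0.04 = 16.1314.

5.04 lb potassium nitrate, 16.13 lb product B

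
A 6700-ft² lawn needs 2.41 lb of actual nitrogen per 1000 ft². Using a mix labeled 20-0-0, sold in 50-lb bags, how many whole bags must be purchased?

Product per 1000 ft² = 2.41 / 20% = 12.05 lb.
Total product = 12.05 × 6700 / 1000 = 80.735 lb.
Bags = ⌈80.735 / 50⌉ = 2.

2 bags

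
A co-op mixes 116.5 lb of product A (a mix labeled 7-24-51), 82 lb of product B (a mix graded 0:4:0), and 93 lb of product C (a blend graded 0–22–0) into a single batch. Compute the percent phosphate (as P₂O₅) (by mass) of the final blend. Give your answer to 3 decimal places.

Total mass = 116.5 + 82 + 93 = 291.5 lb.
P₂O₅ mass = 24%×116.5 + 4%×82 + 22%×93 = 51.7 lb.
% P₂O₅ = 51.7 / 291.5 = 17.7358%.

17.736% P₂O₅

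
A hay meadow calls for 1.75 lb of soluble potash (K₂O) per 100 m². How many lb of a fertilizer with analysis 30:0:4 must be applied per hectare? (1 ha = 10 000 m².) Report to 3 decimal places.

4375.000 lb of product per hectare

Product per 100 m² = 1.75 / 4% = 43.75 lb.
Convert to per hectare: 43.75 × 100 = 4375 lb.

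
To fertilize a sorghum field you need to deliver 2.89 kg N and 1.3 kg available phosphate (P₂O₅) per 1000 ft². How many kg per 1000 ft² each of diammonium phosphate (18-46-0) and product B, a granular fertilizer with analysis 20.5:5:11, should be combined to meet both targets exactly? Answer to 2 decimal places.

1.43 kg diammonium phosphate, 12.84 kg product B

Let a = kg of diammonium phosphate, b = kg of product B (per 1000 ft²).
N: 0.18·a + 0.205·b = 2.89
P₂O₅: 0.46·a + 0.05·b = 1.3
Eliminate b: (row1) − 0.205/0.05·(row2) → -1.706·a = -2.44, so a = 1.43025.
Then b = (1.3 − 0.46·1.43025) / 0.05 = 12.8417.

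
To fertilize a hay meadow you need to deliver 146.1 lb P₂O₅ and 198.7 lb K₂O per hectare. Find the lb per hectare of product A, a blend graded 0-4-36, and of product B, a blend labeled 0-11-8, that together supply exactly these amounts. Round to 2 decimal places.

279.37 lb product A, 1226.59 lb product B

Per-hectare balance (a = product A, b = product B):
P₂O₅: 0.04·a + 0.11·b = 146.1
K₂O: 0.36·a + 0.08·b = 198.7
Eliminate a: (row1) − 0.04/0.36·(row2) → 0.101111·b = 124.022, so b = 1226.593.
Back-substitute: a = (146.1 − 0.11·1226.593) / 0.04 = 279.368.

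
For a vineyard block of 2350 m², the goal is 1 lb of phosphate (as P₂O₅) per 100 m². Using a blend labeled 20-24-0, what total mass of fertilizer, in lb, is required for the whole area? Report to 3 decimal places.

Product per 100 m² = 1 / 24% = 4.16667 lb.
Total product = 4.16667 × 2350 / 100 = 97.9167 lb.

97.917 lb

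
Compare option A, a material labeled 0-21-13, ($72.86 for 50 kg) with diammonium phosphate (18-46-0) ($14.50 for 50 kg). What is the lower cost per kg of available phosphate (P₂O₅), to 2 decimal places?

option A: P₂O₅ per bag = 50 × 21% = 10.5 kg; cost = 72.86 / 10.5 = $6.9390/kg P₂O₅.
diammonium phosphate: P₂O₅ per bag = 50 × 46% = 23 kg; cost = 14.50 / 23 = $0.6304/kg P₂O₅.
diammonium phosphate is cheaper.

$0.63 per kg P₂O₅ (diammonium phosphate)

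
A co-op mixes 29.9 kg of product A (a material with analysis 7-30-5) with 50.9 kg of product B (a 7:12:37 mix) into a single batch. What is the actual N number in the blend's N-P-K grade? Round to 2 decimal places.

Total mass = 29.9 + 50.9 = 80.8 kg.
N mass = 7%×29.9 + 7%×50.9 = 5.656 kg.
% N = 5.656 / 80.8 = 7%.

7.00% N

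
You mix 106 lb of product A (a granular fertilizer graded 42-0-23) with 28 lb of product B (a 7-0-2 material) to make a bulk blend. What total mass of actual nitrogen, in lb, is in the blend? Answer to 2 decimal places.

N mass = 42%×106 + 7%×28 = 46.48 lb.

46.48 lb N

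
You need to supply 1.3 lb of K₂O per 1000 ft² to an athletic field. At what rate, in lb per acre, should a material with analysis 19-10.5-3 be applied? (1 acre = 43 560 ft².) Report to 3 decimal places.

1887.600 lb of product per acre

Product per 1000 ft² = 1.3 / 3% = 43.3333 lb.
Convert to per acre: 43.3333 × 43.56 = 1887.6 lb.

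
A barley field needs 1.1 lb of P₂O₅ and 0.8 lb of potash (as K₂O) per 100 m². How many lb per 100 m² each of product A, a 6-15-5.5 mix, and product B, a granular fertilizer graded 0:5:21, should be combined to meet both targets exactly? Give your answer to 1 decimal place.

6.6 lb product A, 2.1 lb product B

Per-100 m² balance (a = product A, b = product B):
P₂O₅: 0.15·a + 0.05·b = 1.1
K₂O: 0.055·a + 0.21·b = 0.8
Eliminate a: (row1) − 0.15/0.055·(row2) → -0.522727·b = -1.08182, so b = 2.06957.
Back-substitute: a = (1.1 − 0.05·2.06957) / 0.15 = 6.64348.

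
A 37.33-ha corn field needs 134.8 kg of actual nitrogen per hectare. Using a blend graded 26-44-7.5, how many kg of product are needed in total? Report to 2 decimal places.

Product per hectare = 134.8 / 26% = 518.462 kg.
Total product = 518.462 × 37.33 = 19354.169 kg.

19354.17 kg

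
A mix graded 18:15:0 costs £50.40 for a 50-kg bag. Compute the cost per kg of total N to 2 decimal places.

£5.60 per kg N

N in bag = 50 × 18% = 9 kg.
Cost per kg N = £50.40 / 9 = £5.6000.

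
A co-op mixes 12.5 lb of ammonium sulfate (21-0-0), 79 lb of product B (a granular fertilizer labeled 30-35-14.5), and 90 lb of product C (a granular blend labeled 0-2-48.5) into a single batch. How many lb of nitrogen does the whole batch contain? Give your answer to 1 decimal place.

N mass = 21%×12.5 + 30%×79 + 0%×90 = 26.325 lb.

26.3 lb N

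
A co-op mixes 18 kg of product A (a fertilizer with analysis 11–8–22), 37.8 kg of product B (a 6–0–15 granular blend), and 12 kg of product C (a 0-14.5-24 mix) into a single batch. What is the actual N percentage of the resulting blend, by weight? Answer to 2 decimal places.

6.27% N

Total mass = 18 + 37.8 + 12 = 67.8 kg.
N mass = 11%×18 + 6%×37.8 + 0%×12 = 4.248 kg.
% N = 4.248 / 67.8 = 6.26549%.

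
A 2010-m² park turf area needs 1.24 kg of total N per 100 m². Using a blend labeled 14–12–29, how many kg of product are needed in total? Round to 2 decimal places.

Product per 100 m² = 1.24 / 14% = 8.85714 kg.
Total product = 8.85714 × 2010 / 100 = 178.029 kg.

178.03 kg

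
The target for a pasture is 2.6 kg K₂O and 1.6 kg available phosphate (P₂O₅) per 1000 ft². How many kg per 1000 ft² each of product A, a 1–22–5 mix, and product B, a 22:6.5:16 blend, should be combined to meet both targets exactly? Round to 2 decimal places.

Let a = kg of product A, b = kg of product B (per 1000 ft²).
K₂O: 0.05·a + 0.16·b = 2.6
P₂O₅: 0.22·a + 0.065·b = 1.6
Eliminate a: (row1) − 0.05/0.22·(row2) → 0.145227·b = 2.23636, so b = 15.3991.
Back-substitute: a = (2.6 − 0.16·15.3991) / 0.05 = 2.723.

2.72 kg product A, 15.40 kg product B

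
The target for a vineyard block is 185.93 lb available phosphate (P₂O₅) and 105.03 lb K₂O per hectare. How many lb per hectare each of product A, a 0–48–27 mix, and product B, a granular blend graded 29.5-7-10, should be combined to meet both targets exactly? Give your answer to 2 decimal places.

386.29 lb product A, 7.33 lb product B

With a, b = lb per hectare of product A and product B:
P₂O₅: 0.48·a + 0.07·b = 185.93
K₂O: 0.27·a + 0.1·b = 105.03
From row1: a = (185.93 − 0.07·b) / 0.48.
Into row2: 0.27·(185.93 − 0.07·b)/0.48 + 0.1·b = 105.03 → b = 7.3299, a = 386.285.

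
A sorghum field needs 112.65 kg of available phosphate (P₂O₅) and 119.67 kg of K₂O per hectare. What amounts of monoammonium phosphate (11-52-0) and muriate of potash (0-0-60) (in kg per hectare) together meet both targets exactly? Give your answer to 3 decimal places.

216.635 kg monoammonium phosphate, 199.450 kg muriate of potash

Let a = kg of monoammonium phosphate, b = kg of muriate of potash (per hectare).
P₂O₅: 0.52·a + 0·b = 112.65
K₂O: 0·a + 0.6·b = 119.67
Solving simultaneously: a = 216.6346, b = 199.45.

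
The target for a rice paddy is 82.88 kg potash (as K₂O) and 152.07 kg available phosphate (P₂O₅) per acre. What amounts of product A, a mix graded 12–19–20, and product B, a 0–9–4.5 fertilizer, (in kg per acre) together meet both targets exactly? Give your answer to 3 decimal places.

Let a = kg of product A, b = kg of product B (per acre).
K₂O: 0.2·a + 0.045·b = 82.88
P₂O₅: 0.19·a + 0.09·b = 152.07
Eliminate a: (row1) − 0.2/0.19·(row2) → -0.0497368·b = -77.1937, so b = 1552.0423.
Back-substitute: a = (82.88 − 0.045·1552.0423) / 0.2 = 65.19048.

65.190 kg product A, 1552.042 kg product B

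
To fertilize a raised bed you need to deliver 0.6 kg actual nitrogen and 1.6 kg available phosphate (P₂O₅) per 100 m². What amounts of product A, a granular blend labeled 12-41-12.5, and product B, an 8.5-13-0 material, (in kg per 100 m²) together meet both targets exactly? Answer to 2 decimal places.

With a, b = kg per 100 m² of product A and product B:
N: 0.12·a + 0.085·b = 0.6
P₂O₅: 0.41·a + 0.13·b = 1.6
Solving simultaneously: a = 3.01299, b = 2.80519.

3.01 kg product A, 2.81 kg product B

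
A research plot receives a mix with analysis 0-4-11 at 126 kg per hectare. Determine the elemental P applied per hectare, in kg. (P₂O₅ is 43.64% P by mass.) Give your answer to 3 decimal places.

2.199 kg P per hectare

P₂O₅ per hectare = 126 × 4% = 5.04 kg.
Elemental P = 5.04 × 0.4364 = 2.19946 kg per hectare.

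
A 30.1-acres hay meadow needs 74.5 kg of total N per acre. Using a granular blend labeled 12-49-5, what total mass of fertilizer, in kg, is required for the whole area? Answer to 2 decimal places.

Product per acre = 74.5 / 12% = 620.833 kg.
Total product = 620.833 × 30.1 = 18687.083 kg.

18687.08 kg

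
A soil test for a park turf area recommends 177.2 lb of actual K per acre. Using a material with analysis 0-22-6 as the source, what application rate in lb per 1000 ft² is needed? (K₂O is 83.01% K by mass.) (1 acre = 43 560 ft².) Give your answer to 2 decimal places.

81.68 lb of product per thousand sq ft

As K₂O: 177.2 / 0.8301 = 213.468 lb per acre.
Product per acre = 213.468 / 6% = 3557.8 lb.
Convert to per 1000 ft²: 3557.8 × 0.0229568 = 81.6759 lb.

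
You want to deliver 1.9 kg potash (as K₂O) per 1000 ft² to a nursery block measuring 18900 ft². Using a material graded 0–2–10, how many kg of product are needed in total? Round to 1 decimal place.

359.1 kg

Product per 1000 ft² = 1.9 / 10% = 19 kg.
Total product = 19 × 18900 / 1000 = 359.1 kg.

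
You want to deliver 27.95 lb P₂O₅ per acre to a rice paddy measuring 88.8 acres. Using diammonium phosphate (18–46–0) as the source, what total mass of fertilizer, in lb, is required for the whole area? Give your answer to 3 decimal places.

5395.565 lb

Product per acre = 27.95 / 46% = 60.7609 lb.
Total product = 60.7609 × 88.8 = 5395.5652 lb.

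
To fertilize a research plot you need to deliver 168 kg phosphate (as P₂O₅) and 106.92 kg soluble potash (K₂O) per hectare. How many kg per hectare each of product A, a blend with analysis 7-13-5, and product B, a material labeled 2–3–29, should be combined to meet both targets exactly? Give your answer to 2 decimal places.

With a, b = kg per hectare of product A and product B:
P₂O₅: 0.13·a + 0.03·b = 168
K₂O: 0.05·a + 0.29·b = 106.92
Eliminate b: (row1) − 0.03/0.29·(row2) → 0.124828·a = 156.939, so a = 1257.249.
Then b = (106.92 − 0.05·1257.249) / 0.29 = 151.923.

1257.25 kg product A, 151.92 kg product B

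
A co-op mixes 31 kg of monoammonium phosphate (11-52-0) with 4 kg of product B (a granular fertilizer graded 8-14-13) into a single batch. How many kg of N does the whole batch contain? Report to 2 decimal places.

3.73 kg N

N mass = 11%×31 + 8%×4 = 3.73 kg.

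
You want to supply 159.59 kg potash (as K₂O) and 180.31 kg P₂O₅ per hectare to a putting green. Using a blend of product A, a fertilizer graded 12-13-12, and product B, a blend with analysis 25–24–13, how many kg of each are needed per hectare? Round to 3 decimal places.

Per-hectare balance (a = product A, b = product B):
K₂O: 0.12·a + 0.13·b = 159.59
P₂O₅: 0.13·a + 0.24·b = 180.31
Eliminate b: (row1) − 0.13/0.24·(row2) → 0.0495833·a = 61.9221, so a = 1248.8487.
Then b = (180.31 − 0.13·1248.8487) / 0.24 = 74.8319.

1248.849 kg product A, 74.832 kg product B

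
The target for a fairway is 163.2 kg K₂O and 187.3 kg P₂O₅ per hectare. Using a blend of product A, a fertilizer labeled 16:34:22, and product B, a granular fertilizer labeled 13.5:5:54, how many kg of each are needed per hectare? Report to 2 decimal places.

Let a = kg of product A, b = kg of product B (per hectare).
K₂O: 0.22·a + 0.54·b = 163.2
P₂O₅: 0.34·a + 0.05·b = 187.3
Eliminate a: (row1) − 0.22/0.34·(row2) → 0.507647·b = 42.0059, so b = 82.7462.
Back-substitute: a = (163.2 − 0.54·82.7462) / 0.22 = 538.714.

538.71 kg product A, 82.75 kg product B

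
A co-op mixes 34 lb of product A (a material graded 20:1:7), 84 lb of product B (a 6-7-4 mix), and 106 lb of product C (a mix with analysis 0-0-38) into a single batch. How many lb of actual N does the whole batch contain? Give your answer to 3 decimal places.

11.840 lb N

N mass = 20%×34 + 6%×84 + 0%×106 = 11.84 lb.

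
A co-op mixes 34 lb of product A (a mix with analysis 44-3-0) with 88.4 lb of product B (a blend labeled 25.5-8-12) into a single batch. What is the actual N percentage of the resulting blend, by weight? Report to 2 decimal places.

Total mass = 34 + 88.4 = 122.4 lb.
N mass = 44%×34 + 25.5%×88.4 = 37.502 lb.
% N = 37.502 / 122.4 = 30.6389%.

30.64% N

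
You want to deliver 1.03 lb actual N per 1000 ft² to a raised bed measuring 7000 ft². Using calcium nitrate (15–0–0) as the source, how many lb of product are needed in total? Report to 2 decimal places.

Product per 1000 ft² = 1.03 / 15% = 6.86667 lb.
Total product = 6.86667 × 7000 / 1000 = 48.0667 lb.

48.07 lb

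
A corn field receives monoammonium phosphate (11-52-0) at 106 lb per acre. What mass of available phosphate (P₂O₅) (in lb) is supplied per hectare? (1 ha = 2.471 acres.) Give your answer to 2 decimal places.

136.20 lb P₂O₅ per hectare

P₂O₅ per acre = 106 × 52% = 55.12 lb.
Convert to per hectare: 55.12 × 2.471 = 136.202 lb.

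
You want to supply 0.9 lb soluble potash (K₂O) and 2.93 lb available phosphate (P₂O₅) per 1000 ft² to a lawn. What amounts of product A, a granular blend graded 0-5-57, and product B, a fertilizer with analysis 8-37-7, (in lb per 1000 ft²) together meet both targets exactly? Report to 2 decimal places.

Let a = lb of product A, b = lb of product B (per 1000 ft²).
K₂O: 0.57·a + 0.07·b = 0.9
P₂O₅: 0.05·a + 0.37·b = 2.93
Eliminate a: (row1) − 0.57/0.05·(row2) → -4.148·b = -32.502, so b = 7.83558.
Back-substitute: a = (0.9 − 0.07·7.83558) / 0.57 = 0.616683.

0.62 lb product A, 7.84 lb product B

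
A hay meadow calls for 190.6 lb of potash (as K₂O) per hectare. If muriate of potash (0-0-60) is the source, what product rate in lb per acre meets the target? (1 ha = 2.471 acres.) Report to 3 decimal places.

128.558 lb of product per acre

Product per hectare = 190.6 / 60% = 317.667 lb.
Convert to per acre: 317.667 × 0.404694 = 128.5579 lb.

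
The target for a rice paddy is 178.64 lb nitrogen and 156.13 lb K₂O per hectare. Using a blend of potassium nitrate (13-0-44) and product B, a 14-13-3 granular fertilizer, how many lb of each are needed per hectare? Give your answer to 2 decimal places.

Per-hectare balance (a = potassium nitrate, b = product B):
N: 0.13·a + 0.14·b = 178.64
K₂O: 0.44·a + 0.03·b = 156.13
Eliminate b: (row1) − 0.14/0.03·(row2) → -1.92333·a = -549.967, so a = 285.9445.
Then b = (156.13 − 0.44·285.9445) / 0.03 = 1010.4801.

285.94 lb potassium nitrate, 1010.48 lb product B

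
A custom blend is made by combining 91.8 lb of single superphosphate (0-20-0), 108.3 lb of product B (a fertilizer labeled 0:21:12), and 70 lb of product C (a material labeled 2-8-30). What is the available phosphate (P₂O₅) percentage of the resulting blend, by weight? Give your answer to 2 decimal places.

17.29% P₂O₅

Total mass = 91.8 + 108.3 + 70 = 270.1 lb.
P₂O₅ mass = 20%×91.8 + 21%×108.3 + 8%×70 = 46.703 lb.
% P₂O₅ = 46.703 / 270.1 = 17.291%.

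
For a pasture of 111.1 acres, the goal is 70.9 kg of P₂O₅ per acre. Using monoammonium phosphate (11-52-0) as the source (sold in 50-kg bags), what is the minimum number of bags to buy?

Product per acre = 70.9 / 52% = 136.346 kg.
Total product = 136.346 × 111.1 = 15148.1 kg.
Bags = ⌈15148.1 / 50⌉ = 303.

303 bags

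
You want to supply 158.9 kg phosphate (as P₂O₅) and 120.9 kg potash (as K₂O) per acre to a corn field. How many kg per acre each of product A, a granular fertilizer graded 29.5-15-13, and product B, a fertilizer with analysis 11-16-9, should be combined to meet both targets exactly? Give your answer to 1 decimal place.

690.8 kg product A, 345.5 kg product B

Let a = kg of product A, b = kg of product B (per acre).
P₂O₅: 0.15·a + 0.16·b = 158.9
K₂O: 0.13·a + 0.09·b = 120.9
From row1: a = (158.9 − 0.16·b) / 0.15.
Into row2: 0.13·(158.9 − 0.16·b)/0.15 + 0.09·b = 120.9 → b = 345.479, a = 690.822.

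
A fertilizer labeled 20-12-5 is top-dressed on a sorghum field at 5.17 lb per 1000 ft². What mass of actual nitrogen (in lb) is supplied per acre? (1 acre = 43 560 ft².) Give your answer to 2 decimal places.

45.04 lb N per acre

nitrogen per 1000 ft² = 5.17 × 20% = 1.034 lb.
Convert to per acre: 1.034 × 43.56 = 45.041 lb.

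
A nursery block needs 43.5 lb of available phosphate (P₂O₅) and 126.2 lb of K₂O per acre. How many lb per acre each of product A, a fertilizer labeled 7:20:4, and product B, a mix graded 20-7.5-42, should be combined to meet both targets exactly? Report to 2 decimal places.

108.70 lb product A, 290.12 lb product B

Let a = lb of product A, b = lb of product B (per acre).
P₂O₅: 0.2·a + 0.075·b = 43.5
K₂O: 0.04·a + 0.42·b = 126.2
Eliminate b: (row1) − 0.075/0.42·(row2) → 0.192857·a = 20.9643, so a = 108.704.
Then b = (126.2 − 0.04·108.704) / 0.42 = 290.123.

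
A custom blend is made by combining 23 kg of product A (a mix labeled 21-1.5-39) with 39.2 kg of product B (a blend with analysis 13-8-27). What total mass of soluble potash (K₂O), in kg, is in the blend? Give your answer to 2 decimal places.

K₂O mass = 39%×23 + 27%×39.2 = 19.554 kg.

19.55 kg K₂O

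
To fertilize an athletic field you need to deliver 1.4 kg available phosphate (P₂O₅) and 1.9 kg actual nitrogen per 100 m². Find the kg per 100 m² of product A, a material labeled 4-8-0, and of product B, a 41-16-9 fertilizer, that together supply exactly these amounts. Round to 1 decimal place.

Per-100 m² balance (a = product A, b = product B):
P₂O₅: 0.08·a + 0.16·b = 1.4
N: 0.04·a + 0.41·b = 1.9
From row1: a = (1.4 − 0.16·b) / 0.08.
Into row2: 0.04·(1.4 − 0.16·b)/0.08 + 0.41·b = 1.9 → b = 3.63636, a = 10.2273.

10.2 kg product A, 3.6 kg product B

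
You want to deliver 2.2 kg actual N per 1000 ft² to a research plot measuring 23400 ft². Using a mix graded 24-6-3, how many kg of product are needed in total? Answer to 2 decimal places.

214.50 kg

Product per 1000 ft² = 2.2 / 24% = 9.16667 kg.
Total product = 9.16667 × 23400 / 1000 = 214.5 kg.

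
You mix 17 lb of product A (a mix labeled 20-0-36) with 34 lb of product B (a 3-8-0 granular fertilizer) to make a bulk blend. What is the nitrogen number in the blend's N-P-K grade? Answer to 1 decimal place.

Total mass = 17 + 34 = 51 lb.
N mass = 20%×17 + 3%×34 = 4.42 lb.
% N = 4.42 / 51 = 8.66667%.

8.7% N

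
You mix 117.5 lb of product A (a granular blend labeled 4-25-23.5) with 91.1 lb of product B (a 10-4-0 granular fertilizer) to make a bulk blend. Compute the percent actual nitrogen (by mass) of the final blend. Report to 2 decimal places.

6.62% N

Total mass = 117.5 + 91.1 = 208.6 lb.
N mass = 4%×117.5 + 10%×91.1 = 13.81 lb.
% N = 13.81 / 208.6 = 6.62033%.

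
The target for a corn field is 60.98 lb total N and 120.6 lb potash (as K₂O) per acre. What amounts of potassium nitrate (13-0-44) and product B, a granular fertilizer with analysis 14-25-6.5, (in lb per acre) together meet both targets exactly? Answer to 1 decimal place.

Per-acre balance (a = potassium nitrate, b = product B):
N: 0.13·a + 0.14·b = 60.98
K₂O: 0.44·a + 0.065·b = 120.6
Eliminate a: (row1) − 0.13/0.44·(row2) → 0.120795·b = 25.3482, so b = 209.844.
Back-substitute: a = (60.98 − 0.14·209.844) / 0.13 = 243.091.

243.1 lb potassium nitrate, 209.8 lb product B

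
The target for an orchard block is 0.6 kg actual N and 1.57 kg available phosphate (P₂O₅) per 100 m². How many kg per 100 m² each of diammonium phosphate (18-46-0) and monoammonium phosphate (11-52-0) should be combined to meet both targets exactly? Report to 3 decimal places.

Let a = kg of diammonium phosphate, b = kg of monoammonium phosphate (per 100 m²).
N: 0.18·a + 0.11·b = 0.6
P₂O₅: 0.46·a + 0.52·b = 1.57
Eliminate a: (row1) − 0.18/0.46·(row2) → -0.0934783·b = -0.0143478, so b = 0.153488.
Back-substitute: a = (0.6 − 0.11·0.153488) / 0.18 = 3.23953.

3.240 kg diammonium phosphate, 0.153 kg monoammonium phosphate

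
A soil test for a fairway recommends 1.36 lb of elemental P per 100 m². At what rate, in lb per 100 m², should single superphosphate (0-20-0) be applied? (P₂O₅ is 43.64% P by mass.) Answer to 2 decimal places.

15.58 lb of product per hundred sq m

As P₂O₅: 1.36 / 0.4364 = 3.11641 lb per 100 m².
Product per 100 m² = 3.11641 / 20% = 15.582 lb.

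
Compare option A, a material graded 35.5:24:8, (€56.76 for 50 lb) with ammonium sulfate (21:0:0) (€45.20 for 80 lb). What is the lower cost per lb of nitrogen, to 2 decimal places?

€2.69 per lb N (ammonium sulfate)

option A: N per bag = 50 × 35.5% = 17.75 lb; cost = 56.76 / 17.75 = €3.1977/lb N.
ammonium sulfate: N per bag = 80 × 21% = 16.8 lb; cost = 45.20 / 16.8 = €2.6905/lb N.
ammonium sulfate is cheaper.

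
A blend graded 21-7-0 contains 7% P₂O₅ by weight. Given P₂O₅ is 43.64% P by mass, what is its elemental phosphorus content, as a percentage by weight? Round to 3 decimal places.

3.055% P

%P = 7 × 0.4364 = 3.0548%.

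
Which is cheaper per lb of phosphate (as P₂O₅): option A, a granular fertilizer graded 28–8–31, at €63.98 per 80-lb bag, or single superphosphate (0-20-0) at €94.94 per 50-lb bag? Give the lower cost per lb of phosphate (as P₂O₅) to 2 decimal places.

€9.49 per lb P₂O₅ (single superphosphate)

option A: P₂O₅ per bag = 80 × 8% = 6.4 lb; cost = 63.98 / 6.4 = €9.9969/lb P₂O₅.
single superphosphate: P₂O₅ per bag = 50 × 20% = 10 lb; cost = 94.94 / 10 = €9.4940/lb P₂O₅.
single superphosphate is cheaper.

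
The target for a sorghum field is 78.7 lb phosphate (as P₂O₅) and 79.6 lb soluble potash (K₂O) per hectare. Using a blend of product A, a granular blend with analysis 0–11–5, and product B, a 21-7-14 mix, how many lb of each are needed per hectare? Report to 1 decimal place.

Let a = lb of product A, b = lb of product B (per hectare).
P₂O₅: 0.11·a + 0.07·b = 78.7
K₂O: 0.05·a + 0.14·b = 79.6
Solving simultaneously: a = 457.647, b = 405.126.

457.6 lb product A, 405.1 lb product B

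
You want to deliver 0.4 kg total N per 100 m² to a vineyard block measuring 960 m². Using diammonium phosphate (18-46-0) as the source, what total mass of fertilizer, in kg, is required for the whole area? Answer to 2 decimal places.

21.33 kg

Product per 100 m² = 0.4 / 18% = 2.22222 kg.
Total product = 2.22222 × 960 / 100 = 21.3333 kg.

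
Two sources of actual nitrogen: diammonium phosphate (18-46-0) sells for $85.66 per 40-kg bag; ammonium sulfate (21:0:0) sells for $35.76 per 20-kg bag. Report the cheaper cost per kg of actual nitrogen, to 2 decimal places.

diammonium phosphate: N per bag = 40 × 18% = 7.2 kg; cost = 85.66 / 7.2 = $11.8972/kg N.
ammonium sulfate: N per bag = 20 × 21% = 4.2 kg; cost = 35.76 / 4.2 = $8.5143/kg N.
ammonium sulfate is cheaper.

$8.51 per kg N (ammonium sulfate)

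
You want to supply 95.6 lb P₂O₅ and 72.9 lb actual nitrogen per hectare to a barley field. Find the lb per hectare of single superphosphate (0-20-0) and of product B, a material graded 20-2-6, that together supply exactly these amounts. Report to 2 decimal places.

Let a = lb of single superphosphate, b = lb of product B (per hectare).
P₂O₅: 0.2·a + 0.02·b = 95.6
N: 0·a + 0.2·b = 72.9
Solving simultaneously: a = 441.55, b = 364.5.

441.55 lb single superphosphate, 364.50 lb product B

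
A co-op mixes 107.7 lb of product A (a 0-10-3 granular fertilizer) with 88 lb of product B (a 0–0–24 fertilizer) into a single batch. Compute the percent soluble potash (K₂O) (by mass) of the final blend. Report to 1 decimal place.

12.4% K₂O

Total mass = 107.7 + 88 = 195.7 lb.
K₂O mass = 3%×107.7 + 24%×88 = 24.351 lb.
% K₂O = 24.351 / 195.7 = 12.443%.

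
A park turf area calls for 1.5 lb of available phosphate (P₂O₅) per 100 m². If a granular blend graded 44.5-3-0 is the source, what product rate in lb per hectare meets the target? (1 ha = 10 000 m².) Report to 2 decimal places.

Product per 100 m² = 1.5 / 3% = 50 lb.
Convert to per hectare: 50 × 100 = 5000 lb.

5000.00 lb of product per hectare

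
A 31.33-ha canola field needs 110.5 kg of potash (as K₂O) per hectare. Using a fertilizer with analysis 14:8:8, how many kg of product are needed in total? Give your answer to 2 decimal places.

Product per hectare = 110.5 / 8% = 1381.25 kg.
Total product = 1381.25 × 31.33 = 43274.562 kg.

43274.56 kg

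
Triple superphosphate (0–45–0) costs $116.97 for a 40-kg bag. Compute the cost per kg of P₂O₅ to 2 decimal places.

$6.50 per kg P₂O₅

P₂O₅ in bag = 40 × 45% = 18 kg.
Cost per kg P₂O₅ = $116.97 / 18 = $6.4983.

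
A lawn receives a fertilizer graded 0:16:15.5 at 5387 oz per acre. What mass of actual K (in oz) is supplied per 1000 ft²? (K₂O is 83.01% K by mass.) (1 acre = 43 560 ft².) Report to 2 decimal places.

15.91 oz K per thousand sq ft

K₂O per acre = 5387 × 15.5% = 834.985 oz.
Elemental K = 834.985 × 0.8301 = 693.121 oz per acre.
Convert to per 1000 ft²: 693.121 × 0.0229568 = 15.9119 oz.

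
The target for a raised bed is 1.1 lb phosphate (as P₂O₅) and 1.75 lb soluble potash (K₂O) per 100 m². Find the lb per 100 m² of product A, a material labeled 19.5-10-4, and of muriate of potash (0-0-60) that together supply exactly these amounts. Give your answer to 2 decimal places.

11.00 lb product A, 2.18 lb muriate of potash

Per-100 m² balance (a = product A, b = muriate of potash):
P₂O₅: 0.1·a + 0·b = 1.1
K₂O: 0.04·a + 0.6·b = 1.75
Eliminate b: (row1) − 0/0.6·(row2) → 0.1·a = 1.1, so a = 11.
Then b = (1.75 − 0.04·11) / 0.6 = 2.18333.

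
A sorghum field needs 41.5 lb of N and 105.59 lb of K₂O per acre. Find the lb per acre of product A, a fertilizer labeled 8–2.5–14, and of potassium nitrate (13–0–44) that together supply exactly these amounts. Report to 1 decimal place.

266.7 lb product A, 155.1 lb potassium nitrate

With a, b = lb per acre of product A and potassium nitrate:
N: 0.08·a + 0.13·b = 41.5
K₂O: 0.14·a + 0.44·b = 105.59
Eliminate b: (row1) − 0.13/0.44·(row2) → 0.0386364·a = 10.303, so a = 266.665.
Then b = (105.59 − 0.14·266.665) / 0.44 = 155.129.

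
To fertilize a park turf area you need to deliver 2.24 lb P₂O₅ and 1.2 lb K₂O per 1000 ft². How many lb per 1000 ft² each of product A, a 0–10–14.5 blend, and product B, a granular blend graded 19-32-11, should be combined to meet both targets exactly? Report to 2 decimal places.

With a, b = lb per 1000 ft² of product A and product B:
P₂O₅: 0.1·a + 0.32·b = 2.24
K₂O: 0.145·a + 0.11·b = 1.2
Solving simultaneously: a = 3.88701, b = 5.78531.

3.89 lb product A, 5.79 lb product B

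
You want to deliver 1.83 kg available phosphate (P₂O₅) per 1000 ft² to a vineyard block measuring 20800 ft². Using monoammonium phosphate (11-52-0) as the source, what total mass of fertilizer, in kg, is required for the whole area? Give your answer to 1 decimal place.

Product per 1000 ft² = 1.83 / 52% = 3.51923 kg.
Total product = 3.51923 × 20800 / 1000 = 73.2 kg.

73.2 kg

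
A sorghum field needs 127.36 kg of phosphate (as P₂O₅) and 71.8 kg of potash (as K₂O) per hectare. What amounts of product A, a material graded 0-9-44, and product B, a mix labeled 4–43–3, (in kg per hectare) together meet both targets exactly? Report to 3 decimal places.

Per-hectare balance (a = product A, b = product B):
P₂O₅: 0.09·a + 0.43·b = 127.36
K₂O: 0.44·a + 0.03·b = 71.8
From row1: a = (127.36 − 0.43·b) / 0.09.
Into row2: 0.44·(127.36 − 0.43·b)/0.09 + 0.03·b = 71.8 → b = 265.8252, a = 145.0574.

145.057 kg product A, 265.825 kg product B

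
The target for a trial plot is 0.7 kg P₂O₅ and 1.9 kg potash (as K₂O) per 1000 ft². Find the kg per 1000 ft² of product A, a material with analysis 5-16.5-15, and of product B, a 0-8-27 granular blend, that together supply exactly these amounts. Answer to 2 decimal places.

1.14 kg product A, 6.41 kg product B

Per-1000 ft² balance (a = product A, b = product B):
P₂O₅: 0.165·a + 0.08·b = 0.7
K₂O: 0.15·a + 0.27·b = 1.9
From row1: a = (0.7 − 0.08·b) / 0.165.
Into row2: 0.15·(0.7 − 0.08·b)/0.165 + 0.27·b = 1.9 → b = 6.40553, a = 1.13671.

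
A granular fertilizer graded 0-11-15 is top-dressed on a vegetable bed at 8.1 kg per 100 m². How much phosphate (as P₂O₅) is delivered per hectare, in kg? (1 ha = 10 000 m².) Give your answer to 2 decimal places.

89.10 kg P₂O₅ per hectare

P₂O₅ per 100 m² = 8.1 × 11% = 0.891 kg.
Convert to per hectare: 0.891 × 100 = 89.1 kg.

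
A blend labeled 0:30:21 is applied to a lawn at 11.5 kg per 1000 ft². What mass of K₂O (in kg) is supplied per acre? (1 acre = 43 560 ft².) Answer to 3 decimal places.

K₂O per 1000 ft² = 11.5 × 21% = 2.415 kg.
Convert to per acre: 2.415 × 43.56 = 105.1974 kg.

105.197 kg K₂O per acre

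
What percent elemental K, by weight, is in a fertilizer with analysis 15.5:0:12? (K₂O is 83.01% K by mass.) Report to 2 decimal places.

%K = 12 × 0.8301 = 9.9612%.

9.96% K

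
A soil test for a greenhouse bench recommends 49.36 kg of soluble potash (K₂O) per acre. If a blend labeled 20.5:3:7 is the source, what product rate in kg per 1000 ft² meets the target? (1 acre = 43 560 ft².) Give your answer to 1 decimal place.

16.2 kg of product per thousand sq ft

Product per acre = 49.36 / 7% = 705.143 kg.
Convert to per 1000 ft²: 705.143 × 0.0229568 = 16.1879 kg.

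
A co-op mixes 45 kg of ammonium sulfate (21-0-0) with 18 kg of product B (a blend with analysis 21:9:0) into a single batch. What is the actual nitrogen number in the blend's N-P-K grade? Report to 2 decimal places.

21.00% N

Total mass = 45 + 18 = 63 kg.
N mass = 21%×45 + 21%×18 = 13.23 kg.
% N = 13.23 / 63 = 21%.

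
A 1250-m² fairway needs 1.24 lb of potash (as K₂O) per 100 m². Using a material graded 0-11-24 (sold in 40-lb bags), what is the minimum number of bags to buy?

2 bags

Product per 100 m² = 1.24 / 24% = 5.16667 lb.
Total product = 5.16667 × 1250 / 100 = 64.5833 lb.
Bags = ⌈64.5833 / 40⌉ = 2.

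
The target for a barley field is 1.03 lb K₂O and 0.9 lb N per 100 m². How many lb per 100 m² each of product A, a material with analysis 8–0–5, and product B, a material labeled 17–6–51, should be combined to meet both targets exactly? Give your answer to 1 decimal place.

Let a = lb of product A, b = lb of product B (per 100 m²).
K₂O: 0.05·a + 0.51·b = 1.03
N: 0.08·a + 0.17·b = 0.9
Solving simultaneously: a = 8.78947, b = 1.15789.

8.8 lb product A, 1.2 lb product B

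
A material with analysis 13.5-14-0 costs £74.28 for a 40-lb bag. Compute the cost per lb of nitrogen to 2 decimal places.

£13.76 per lb N

N in bag = 40 × 13.5% = 5.4 lb.
Cost per lb N = £74.28 / 5.4 = £13.7556.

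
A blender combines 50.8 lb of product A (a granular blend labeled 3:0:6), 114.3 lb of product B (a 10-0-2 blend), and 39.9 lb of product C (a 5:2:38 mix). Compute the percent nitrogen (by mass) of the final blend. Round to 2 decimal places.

Total mass = 50.8 + 114.3 + 39.9 = 205 lb.
N mass = 3%×50.8 + 10%×114.3 + 5%×39.9 = 14.949 lb.
% N = 14.949 / 205 = 7.2922%.

7.29% N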